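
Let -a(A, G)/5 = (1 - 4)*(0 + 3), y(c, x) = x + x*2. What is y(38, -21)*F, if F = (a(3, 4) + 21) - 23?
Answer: -2709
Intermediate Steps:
y(c, x) = 3*x (y(c, x) = x + 2*x = 3*x)
a(A, G) = 45 (a(A, G) = -5*(1 - 4)*(0 + 3) = -(-15)*3 = -5*(-9) = 45)
F = 43 (F = (45 + 21) - 23 = 66 - 23 = 43)
y(38, -21)*F = (3*(-21))*43 = -63*43 = -2709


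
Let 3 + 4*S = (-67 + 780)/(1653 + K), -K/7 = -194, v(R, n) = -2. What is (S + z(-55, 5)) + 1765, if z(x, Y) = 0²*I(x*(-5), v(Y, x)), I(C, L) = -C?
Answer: 5312335/3011 ≈ 1764.3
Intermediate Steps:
K = 1358 (K = -7*(-194) = 1358)
S = -2080/3011 (S = -¾ + ((-67 + 780)/(1653 + 1358))/4 = -¾ + (713/3011)/4 = -¾ + (713*(1/3011))/4 = -¾ + (¼)*(713/3011) = -¾ + 713/12044 = -2080/3011 ≈ -0.69080)
z(x, Y) = 0 (z(x, Y) = 0²*(-x*(-5)) = 0*(-(-5)*x) = 0*(5*x) = 0)
(S + z(-55, 5)) + 1765 = (-2080/3011 + 0) + 1765 = -2080/3011 + 1765 = 5312335/3011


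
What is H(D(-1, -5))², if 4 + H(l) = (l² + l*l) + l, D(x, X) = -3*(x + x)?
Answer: 5476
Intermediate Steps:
D(x, X) = -6*x
H(l) = -4 + l + 2*l² (H(l) = -4 + ((l² + l*l) + l) = -4 + ((l² + l²) + l) = -4 + (2*l² + l) = -4 + (l + 2*l²) = -4 + l + 2*l²)
H(D(-1, -5))² = (-4 - 6*(-1) + 2*(-6*(-1))²)² = (-4 + 6 + 2*6²)² = (-4 + 6 + 2*36)² = (-4 + 6 + 72)² = 74² = 5476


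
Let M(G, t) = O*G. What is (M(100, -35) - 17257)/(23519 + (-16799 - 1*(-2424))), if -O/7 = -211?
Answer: 43481/3048 ≈ 14.265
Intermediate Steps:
O = 1477 (O = -7*(-211) = 1477)
M(G, t) = 1477*G
(M(100, -35) - 17257)/(23519 + (-16799 - 1*(-2424))) = (1477*100 - 17257)/(23519 + (-16799 - 1*(-2424))) = (147700 - 17257)/(23519 + (-16799 + 2424)) = 130443/(23519 - 14375) = 130443/9144 = 130443*(1/9144) = 43481/3048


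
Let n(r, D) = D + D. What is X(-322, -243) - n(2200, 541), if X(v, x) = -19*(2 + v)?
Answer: 4998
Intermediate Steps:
X(v, x) = -38 - 19*v
n(r, D) = 2*D
X(-322, -243) - n(2200, 541) = (-38 - 19*(-322)) - 2*541 = (-38 + 6118) - 1*1082 = 6080 - 1082 = 4998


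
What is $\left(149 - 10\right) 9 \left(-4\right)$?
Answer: $-5004$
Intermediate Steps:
$\left(149 - 10\right) 9 \left(-4\right) = \left(149 + \left(-73 + 63\right)\right) \left(-36\right) = \left(149 - 10\right) \left(-36\right) = 139 \left(-36\right) = -5004$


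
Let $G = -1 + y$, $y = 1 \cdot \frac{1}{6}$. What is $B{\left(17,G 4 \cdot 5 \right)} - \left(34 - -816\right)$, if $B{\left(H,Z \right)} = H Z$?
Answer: $- \frac{3400}{3} \approx -1133.3$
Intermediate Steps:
$y = \frac{1}{6}$ ($y = 1 \cdot \frac{1}{6} = \frac{1}{6} \approx 0.16667$)
$G = - \frac{5}{6}$ ($G = -1 + \frac{1}{6} = - \frac{5}{6} \approx -0.83333$)
$B{\left(17,G 4 \cdot 5 \right)} - \left(34 - -816\right) = 17 \left(- \frac{5}{6}\right) 4 \cdot 5 - \left(34 - -816\right) = 17 \left(\left(- \frac{10}{3}\right) 5\right) - \left(34 + 816\right) = 17 \left(- \frac{50}{3}\right) - 850 = - \frac{850}{3} - 850 = - \frac{3400}{3}$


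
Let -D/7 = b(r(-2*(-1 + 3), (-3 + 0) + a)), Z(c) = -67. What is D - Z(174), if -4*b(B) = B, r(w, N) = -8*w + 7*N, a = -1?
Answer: 74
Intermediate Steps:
b(B) = -B/4
D = 7 (D = -(-7)*(-(-16)*(-1 + 3) + 7*((-3 + 0) - 1))/4 = -(-7)*(-(-16)*2 + 7*(-3 - 1))/4 = -(-7)*(-8*(-4) + 7*(-4))/4 = -(-7)*(32 - 28)/4 = -(-7)*4/4 = -7*(-1) = 7)
D - Z(174) = 7 - 1*(-67) = 7 + 67 = 74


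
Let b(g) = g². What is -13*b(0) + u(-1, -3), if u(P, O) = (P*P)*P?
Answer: -1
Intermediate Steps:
u(P, O) = P³ (u(P, O) = P²*P = P³)
-13*b(0) + u(-1, -3) = -13*0² + (-1)³ = -13*0 - 1 = 0 - 1 = -1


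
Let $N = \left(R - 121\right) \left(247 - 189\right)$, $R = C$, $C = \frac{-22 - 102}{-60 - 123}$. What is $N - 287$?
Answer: $- \frac{1329623}{183} \approx -7265.7$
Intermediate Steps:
$C = \frac{124}{183}$ ($C = - \frac{124}{-183} = \left(-124\right) \left(- \frac{1}{183}\right) = \frac{124}{183} \approx 0.6776$)
$R = \frac{124}{183} \approx 0.6776$
$N = - \frac{1277102}{183}$ ($N = \left(\frac{124}{183} - 121\right) \left(247 - 189\right) = \left(- \frac{22019}{183}\right) 58 = - \frac{1277102}{183} \approx -6978.7$)
$N - 287 = - \frac{1277102}{183} - 287 = - \frac{1329623}{183}$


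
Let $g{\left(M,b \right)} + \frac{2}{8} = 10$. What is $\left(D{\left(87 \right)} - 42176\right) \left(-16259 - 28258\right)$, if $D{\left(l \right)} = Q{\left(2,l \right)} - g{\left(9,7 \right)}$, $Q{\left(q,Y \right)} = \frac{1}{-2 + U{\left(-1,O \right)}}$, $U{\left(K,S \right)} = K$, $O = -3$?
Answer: $\frac{7511991487}{4} \approx 1.878 \cdot 10^{9}$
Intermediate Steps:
$g{\left(M,b \right)} = \frac{39}{4}$ ($g{\left(M,b \right)} = - \frac{1}{4} + 10 = \frac{39}{4}$)
$Q{\left(q,Y \right)} = - \frac{1}{3}$ ($Q{\left(q,Y \right)} = \frac{1}{-2 - 1} = \frac{1}{-3} = - \frac{1}{3}$)
$D{\left(l \right)} = - \frac{121}{12}$ ($D{\left(l \right)} = - \frac{1}{3} - \frac{39}{4} = - \frac{121}{12}$)
$\left(D{\left(87 \right)} - 42176\right) \left(-16259 - 28258\right) = \left(- \frac{121}{12} - 42176\right) \left(-16259 - 28258\right) = \left(- \frac{506233}{12}\right) \left(-44517\right) = \frac{7511991487}{4}$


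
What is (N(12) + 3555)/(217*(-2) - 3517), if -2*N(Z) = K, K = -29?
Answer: -7139/7902 ≈ -0.90344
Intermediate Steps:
N(Z) = 29/2 (N(Z) = -½*(-29) = 29/2)
(N(12) + 3555)/(217*(-2) - 3517) = (29/2 + 3555)/(217*(-2) - 3517) = 7139/(2*(-434 - 3517)) = (7139/2)/(-3951) = (7139/2)*(-1/3951) = -7139/7902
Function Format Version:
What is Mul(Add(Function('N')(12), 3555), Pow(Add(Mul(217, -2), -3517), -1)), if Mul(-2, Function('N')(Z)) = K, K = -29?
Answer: Rational(-7139, 7902) ≈ -0.90344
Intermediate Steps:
Function('N')(Z) = Rational(29, 2) (Function('N')(Z) = Mul(Rational(-1, 2), -29) = Rational(29, 2))
Mul(Add(Function('N')(12), 3555), Pow(Add(Mul(217, -2), -3517), -1)) = Mul(Add(Rational(29, 2), 3555), Pow(Add(Mul(217, -2), -3517), -1)) = Mul(Rational(7139, 2), Pow(Add(-434, -3517), -1)) = Mul(Rational(7139, 2), Pow(-3951, -1)) = Mul(Rational(7139, 2), Rational(-1, 3951)) = Rational(-7139, 7902)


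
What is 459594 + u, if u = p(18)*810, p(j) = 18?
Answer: 474174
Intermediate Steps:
u = 14580 (u = 18*810 = 14580)
459594 + u = 459594 + 14580 = 474174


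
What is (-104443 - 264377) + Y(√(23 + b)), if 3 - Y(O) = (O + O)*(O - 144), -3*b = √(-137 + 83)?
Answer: -368863 + 288*√(23 - I*√6) + 2*I*√6 ≈ -3.6748e+5 - 68.546*I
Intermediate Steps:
b = -I*√6 (b = -√(-137 + 83)/3 = -I*√6 ≈ -2.4495*I)
Y(O) = 3 - 2*O*(-144 + O) (Y(O) = 3 - (O + O)*(O - 144) = 3 - 2*O*(-144 + O))
(-104443 - 264377) + Y(√(23 + b)) = (-104443 - 264377) + (3 - (46 - 2*I*√6) + 288*√(23 - I*√6)) = -368820 + (3 - 2*(23 - I*√6) + 288*√(23 - I*√6)) = -368820 + (3 + (-46 + 2*I*√6) + 288*√(23 - I*√6)) = -368820 + (-43 + 288*√(23 - I*√6) + 2*I*√6) = -368863 + 288*√(23 - I*√6) + 2*I*√6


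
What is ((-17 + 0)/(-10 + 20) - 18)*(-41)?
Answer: 8077/10 ≈ 807.70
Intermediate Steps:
((-17 + 0)/(-10 + 20) - 18)*(-41) = (-17/10 - 18)*(-41) = -197/10*(-41) = 8077/10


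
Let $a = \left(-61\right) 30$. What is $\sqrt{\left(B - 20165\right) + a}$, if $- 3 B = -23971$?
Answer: $\frac{i \sqrt{126042}}{3} \approx 118.34 i$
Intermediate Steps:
$B = \frac{23971}{3}$ ($B = \left(- \frac{1}{3}\right) \left(-23971\right) = \frac{23971}{3} \approx 7990.3$)
$a = -1830$
$\sqrt{\left(B - 20165\right) + a} = \sqrt{\left(\frac{23971}{3} - 20165\right) - 1830} = \sqrt{- \frac{36524}{3} - 1830} = \sqrt{- \frac{42014}{3}} = \frac{i \sqrt{126042}}{3}$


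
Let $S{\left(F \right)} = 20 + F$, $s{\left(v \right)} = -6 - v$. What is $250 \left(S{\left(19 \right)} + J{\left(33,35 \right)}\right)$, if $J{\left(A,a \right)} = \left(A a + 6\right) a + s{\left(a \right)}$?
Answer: $10158250$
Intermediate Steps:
$J{\left(A,a \right)} = -6 - a + a \left(6 + A a\right)$ ($J{\left(A,a \right)} = \left(A a + 6\right) a - \left(6 + a\right) = \left(6 + A a\right) a - \left(6 + a\right) = a \left(6 + A a\right) - \left(6 + a\right) = -6 - a + a \left(6 + A a\right)$)
$250 \left(S{\left(19 \right)} + J{\left(33,35 \right)}\right) = 250 \left(\left(20 + 19\right) + \left(-6 + 5 \cdot 35 + 33 \cdot 35^{2}\right)\right) = 250 \left(39 + \left(-6 + 175 + 33 \cdot 1225\right)\right) = 250 \left(39 + \left(-6 + 175 + 40425\right)\right) = 250 \left(39 + 40594\right) = 250 \cdot 40633 = 10158250$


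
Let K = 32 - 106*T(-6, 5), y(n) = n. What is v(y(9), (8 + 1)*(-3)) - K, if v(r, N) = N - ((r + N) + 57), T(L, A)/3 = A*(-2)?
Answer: -3278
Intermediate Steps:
T(L, A) = -6*A (T(L, A) = 3*(A*(-2)) = 3*(-2*A) = -6*A)
K = 3212 (K = 32 - (-636)*5 = 32 - 106*(-30) = 32 + 3180 = 3212)
v(r, N) = -57 - r (v(r, N) = N - ((N + r) + 57) = N - (57 + N + r) = N + (-57 - N - r) = -57 - r)
v(y(9), (8 + 1)*(-3)) - K = (-57 - 1*9) - 1*3212 = (-57 - 9) - 3212 = -66 - 3212 = -3278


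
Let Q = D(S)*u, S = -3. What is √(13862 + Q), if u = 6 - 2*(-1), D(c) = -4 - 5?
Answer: √13790 ≈ 117.43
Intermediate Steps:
D(c) = -9
u = 8 (u = 6 + 2 = 8)
Q = -72 (Q = -9*8 = -72)
√(13862 + Q) = √(13862 - 72) = √13790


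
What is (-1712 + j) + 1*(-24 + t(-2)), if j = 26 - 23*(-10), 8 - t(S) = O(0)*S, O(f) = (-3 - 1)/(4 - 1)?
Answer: -4424/3 ≈ -1474.7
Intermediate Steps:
O(f) = -4/3
t(S) = 8 + 4*S/3 (t(S) = 8 - (-4)*S/3 = 8 + 4*S/3)
j = 256 (j = 26 + 230 = 256)
(-1712 + j) + 1*(-24 + t(-2)) = (-1712 + 256) + 1*(-24 + (8 + (4/3)*(-2))) = -1456 + 1*(-24 + (8 - 8/3)) = -1456 + 1*(-24 + 16/3) = -1456 + 1*(-56/3) = -1456 - 56/3 = -4424/3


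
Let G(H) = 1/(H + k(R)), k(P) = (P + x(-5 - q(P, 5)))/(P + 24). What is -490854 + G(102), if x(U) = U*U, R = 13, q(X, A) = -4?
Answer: -1859354915/3788 ≈ -4.9085e+5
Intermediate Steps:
x(U) = U²
k(P) = (1 + P)/(24 + P) (k(P) = (P + (-5 - 1*(-4))²)/(P + 24) = (P + (-5 + 4)²)/(24 + P) = (P + (-1)²)/(24 + P) = (P + 1)/(24 + P) = (1 + P)/(24 + P))
G(H) = 1/(14/37 + H) (G(H) = 1/(H + (1 + 13)/(24 + 13)) = 1/(H + 14/37) = 1/(14/37 + H))
-490854 + G(102) = -490854 + 37/(14 + 37*102) = -490854 + 37/(14 + 3774) = -490854 + 37/3788 = -1859354915/3788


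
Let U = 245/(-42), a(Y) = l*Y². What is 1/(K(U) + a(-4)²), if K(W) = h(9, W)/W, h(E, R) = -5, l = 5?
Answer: 7/44806 ≈ 0.00015623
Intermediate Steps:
a(Y) = 5*Y²
U = -35/6 (U = 245*(-1/42) = -35/6 ≈ -5.8333)
K(W) = -5/W
1/(K(U) + a(-4)²) = 1/(-5/(-35/6) + (5*(-4)²)²) = 1/(-5*(-6/35) + (5*16)²) = 1/(6/7 + 80²) = 1/(6/7 + 6400) = 1/(44806/7) = 7/44806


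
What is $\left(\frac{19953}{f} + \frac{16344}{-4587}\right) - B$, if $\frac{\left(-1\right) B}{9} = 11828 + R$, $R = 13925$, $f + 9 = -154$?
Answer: $\frac{57733690218}{249227} \approx 2.3165 \cdot 10^{5}$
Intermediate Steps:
$f = -163$ ($f = -9 - 154 = -163$)
$B = -231777$ ($B = - 9 \left(11828 + 13925\right) = \left(-9\right) 25753 = -231777$)
$\left(\frac{19953}{f} + \frac{16344}{-4587}\right) - B = \left(\frac{19953}{-163} + \frac{16344}{-4587}\right) - -231777 = \left(19953 \left(- \frac{1}{163}\right) + 16344 \left(- \frac{1}{4587}\right)\right) + 231777 = \left(- \frac{19953}{163} - \frac{5448}{1529}\right) + 231777 = - \frac{31396161}{249227} + 231777 = \frac{57733690218}{249227}$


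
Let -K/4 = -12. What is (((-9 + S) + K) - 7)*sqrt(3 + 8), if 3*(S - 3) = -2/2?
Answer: 104*sqrt(11)/3 ≈ 114.98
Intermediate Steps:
K = 48 (K = -4*(-12) = 48)
S = 8/3 (S = 3 + (-2/2)/3 = 3 + (-2*1/2)/3 = 3 + (1/3)*(-1) = 3 - 1/3 = 8/3 ≈ 2.6667)
(((-9 + S) + K) - 7)*sqrt(3 + 8) = (((-9 + 8/3) + 48) - 7)*sqrt(3 + 8) = ((-19/3 + 48) - 7)*sqrt(11) = (125/3 - 7)*sqrt(11) = 104*sqrt(11)/3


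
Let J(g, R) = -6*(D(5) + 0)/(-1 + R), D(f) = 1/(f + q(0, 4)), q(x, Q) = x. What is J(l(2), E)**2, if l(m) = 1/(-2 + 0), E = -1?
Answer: 9/25 ≈ 0.36000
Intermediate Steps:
D(f) = 1/f (D(f) = 1/(f + 0) = 1/f)
l(m) = -1/2 (l(m) = 1/(-2) = -1/2)
J(g, R) = -6/(5*(-1 + R)) (J(g, R) = -6*(1/5 + 0)/(-1 + R) = -6/(5*(-1 + R)))
J(l(2), E)**2 = (-6/(-5 + 5*(-1)))**2 = (-6/(-5 - 5))**2 = (-6/(-10))**2 = (-6*(-1/10))**2 = (3/5)**2 = 9/25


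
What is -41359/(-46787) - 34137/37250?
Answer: -958391/29539250 ≈ -0.032445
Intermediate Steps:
-41359/(-46787) - 34137/37250 = -41359*(-1/46787) - 34137*1/37250 = 701/793 - 34137/37250 = -958391/29539250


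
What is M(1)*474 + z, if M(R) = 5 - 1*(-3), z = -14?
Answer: 3778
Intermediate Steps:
M(R) = 8 (M(R) = 5 + 3 = 8)
M(1)*474 + z = 8*474 - 14 = 3792 - 14 = 3778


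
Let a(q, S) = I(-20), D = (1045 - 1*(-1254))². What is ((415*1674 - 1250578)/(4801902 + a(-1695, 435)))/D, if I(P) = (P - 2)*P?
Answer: -277934/12691151604571 ≈ -2.1900e-8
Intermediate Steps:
I(P) = P*(-2 + P) (I(P) = (-2 + P)*P = P*(-2 + P))
D = 5285401 (D = (1045 + 1254)² = 2299² = 5285401)
a(q, S) = 440 (a(q, S) = -20*(-2 - 20) = -20*(-22) = 440)
((415*1674 - 1250578)/(4801902 + a(-1695, 435)))/D = ((415*1674 - 1250578)/(4801902 + 440))/5285401 = ((694710 - 1250578)/4802342)*(1/5285401) = -555868*1/4802342*(1/5285401) = -277934/2401171*1/5285401 = -277934/12691151604571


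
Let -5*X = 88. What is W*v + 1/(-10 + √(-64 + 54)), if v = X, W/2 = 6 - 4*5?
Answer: 27099/55 - I*√10/110 ≈ 492.71 - 0.028748*I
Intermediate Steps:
X = -88/5 (X = -⅕*88 = -88/5 ≈ -17.600)
W = -28 (W = 2*(6 - 4*5) = 2*(6 - 20) = 2*(-14) = -28)
v = -88/5 ≈ -17.600
W*v + 1/(-10 + √(-64 + 54)) = -28*(-88/5) + 1/(-10 + √(-64 + 54)) = 2464/5 + 1/(-10 + √(-10)) = 2464/5 + 1/(-10 + I*√10)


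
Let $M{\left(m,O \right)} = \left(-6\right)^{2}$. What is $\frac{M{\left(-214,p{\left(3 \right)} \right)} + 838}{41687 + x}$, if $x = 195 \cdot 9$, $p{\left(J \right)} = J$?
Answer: $\frac{437}{21721} \approx 0.020119$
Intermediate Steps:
$x = 1755$
$M{\left(m,O \right)} = 36$
$\frac{M{\left(-214,p{\left(3 \right)} \right)} + 838}{41687 + x} = \frac{36 + 838}{41687 + 1755} = \frac{874}{43442} = 874 \cdot \frac{1}{43442} = \frac{437}{21721}$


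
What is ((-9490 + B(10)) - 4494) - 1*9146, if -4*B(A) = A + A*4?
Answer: -46285/2 ≈ -23143.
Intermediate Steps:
B(A) = -5*A/4 (B(A) = -(A + A*4)/4 = -(A + 4*A)/4 = -5*A/4)
((-9490 + B(10)) - 4494) - 1*9146 = ((-9490 - 5/4*10) - 4494) - 1*9146 = ((-9490 - 25/2) - 4494) - 9146 = (-19005/2 - 4494) - 9146 = -27993/2 - 9146 = -46285/2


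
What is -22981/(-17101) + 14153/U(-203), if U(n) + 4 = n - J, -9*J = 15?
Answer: -14529287/214984 ≈ -67.583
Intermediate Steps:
J = -5/3 (J = -⅑*15 = -5/3 ≈ -1.6667)
U(n) = -7/3 + n (U(n) = -4 + (n - 1*(-5/3)) = -4 + (n + 5/3) = -4 + (5/3 + n) = -7/3 + n)
-22981/(-17101) + 14153/U(-203) = -22981/(-17101) + 14153/(-7/3 - 203) = -22981*(-1/17101) + 14153/(-616/3) = 469/349 + 14153*(-3/616) = 469/349 - 42459/616 = -14529287/214984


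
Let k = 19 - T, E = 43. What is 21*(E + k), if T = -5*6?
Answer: 1932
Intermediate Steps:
T = -30
k = 49 (k = 19 - 1*(-30) = 19 + 30 = 49)
21*(E + k) = 21*(43 + 49) = 21*92 = 1932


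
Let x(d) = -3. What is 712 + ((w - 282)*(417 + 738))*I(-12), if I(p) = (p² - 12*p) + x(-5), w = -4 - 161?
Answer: -147140513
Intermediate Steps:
w = -165
I(p) = -3 + p² - 12*p (I(p) = (p² - 12*p) - 3 = -3 + p² - 12*p)
712 + ((w - 282)*(417 + 738))*I(-12) = 712 + ((-165 - 282)*(417 + 738))*(-3 + (-12)² - 12*(-12)) = 712 + (-447*1155)*(-3 + 144 + 144) = 712 - 516285*285 = 712 - 147141225 = -147140513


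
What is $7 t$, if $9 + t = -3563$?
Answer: $-25004$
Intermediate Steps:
$t = -3572$ ($t = -9 - 3563 = -3572$)
$7 t = 7 \left(-3572\right) = -25004$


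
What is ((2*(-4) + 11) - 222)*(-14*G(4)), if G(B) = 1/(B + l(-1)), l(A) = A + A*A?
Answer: 1533/2 ≈ 766.50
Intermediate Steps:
l(A) = A + A**2
G(B) = 1/B (G(B) = 1/(B - (1 - 1)) = 1/(B - 1*0) = 1/(B + 0) = 1/B)
((2*(-4) + 11) - 222)*(-14*G(4)) = ((2*(-4) + 11) - 222)*(-14/4) = ((-8 + 11) - 222)*(-14*1/4) = (3 - 222)*(-7/2) = -219*(-7/2) = 1533/2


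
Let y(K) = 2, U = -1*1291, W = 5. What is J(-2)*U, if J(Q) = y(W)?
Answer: -2582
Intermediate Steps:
U = -1291
J(Q) = 2
J(-2)*U = 2*(-1291) = -2582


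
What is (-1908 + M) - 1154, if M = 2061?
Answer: -1001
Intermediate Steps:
(-1908 + M) - 1154 = (-1908 + 2061) - 1154 = 153 - 1154 = -1001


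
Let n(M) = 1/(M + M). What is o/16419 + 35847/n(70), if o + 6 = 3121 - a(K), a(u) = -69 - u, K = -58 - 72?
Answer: 27466689358/5473 ≈ 5.0186e+6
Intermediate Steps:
K = -130
n(M) = 1/(2*M)
o = 3054 (o = -6 + (3121 - (-69 - 1*(-130))) = -6 + (3121 - (-69 + 130)) = -6 + (3121 - 1*61) = -6 + (3121 - 61) = -6 + 3060 = 3054)
o/16419 + 35847/n(70) = 3054/16419 + 35847/(((1/2)/70)) = 3054*(1/16419) + 35847/(((1/2)*(1/70))) = 1018/5473 + 35847/(1/140) = 1018/5473 + 35847*140 = 1018/5473 + 5018580 = 27466689358/5473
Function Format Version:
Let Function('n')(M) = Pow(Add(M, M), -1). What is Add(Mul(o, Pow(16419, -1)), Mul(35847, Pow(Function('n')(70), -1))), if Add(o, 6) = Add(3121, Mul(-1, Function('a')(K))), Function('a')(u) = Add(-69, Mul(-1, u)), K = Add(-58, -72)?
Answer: Rational(27466689358, 5473) ≈ 5.0186e+6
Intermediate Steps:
K = -130
Function('n')(M) = Mul(Rational(1, 2), Pow(M, -1)) (Function('n')(M) = Pow(Mul(2, M), -1) = Mul(Rational(1, 2), Pow(M, -1)))
o = 3054 (o = Add(-6, Add(3121, Mul(-1, Add(-69, Mul(-1, -130))))) = Add(-6, Add(3121, Mul(-1, Add(-69, 130)))) = Add(-6, Add(3121, Mul(-1, 61))) = Add(-6, Add(3121, -61)) = Add(-6, 3060) = 3054)
Add(Mul(o, Pow(16419, -1)), Mul(35847, Pow(Function('n')(70), -1))) = Add(Mul(3054, Pow(16419, -1)), Mul(35847, Pow(Mul(Rational(1, 2), Pow(70, -1)), -1))) = Add(Mul(3054, Rational(1, 16419)), Mul(35847, Pow(Mul(Rational(1, 2), Rational(1, 70)), -1))) = Add(Rational(1018, 5473), Mul(35847, Pow(Rational(1, 140), -1))) = Add(Rational(1018, 5473), Mul(35847, 140)) = Add(Rational(1018, 5473), 5018580) = Rational(27466689358, 5473)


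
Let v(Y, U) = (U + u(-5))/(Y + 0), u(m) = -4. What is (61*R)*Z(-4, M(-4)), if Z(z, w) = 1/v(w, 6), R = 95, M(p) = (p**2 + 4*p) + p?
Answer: -11590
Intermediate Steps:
M(p) = p**2 + 5*p
v(Y, U) = (-4 + U)/Y (v(Y, U) = (U - 4)/(Y + 0) = (-4 + U)/Y)
Z(z, w) = w/2 (Z(z, w) = 1/((-4 + 6)/w) = 1/(2/w) = w/2)
(61*R)*Z(-4, M(-4)) = (61*95)*((-4*(5 - 4))/2) = 5795*((-4*1)/2) = 5795*((1/2)*(-4)) = 5795*(-2) = -11590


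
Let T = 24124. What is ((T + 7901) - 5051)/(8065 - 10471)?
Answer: -13487/1203 ≈ -11.211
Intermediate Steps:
((T + 7901) - 5051)/(8065 - 10471) = ((24124 + 7901) - 5051)/(8065 - 10471) = (32025 - 5051)/(-2406) = 26974*(-1/2406) = -13487/1203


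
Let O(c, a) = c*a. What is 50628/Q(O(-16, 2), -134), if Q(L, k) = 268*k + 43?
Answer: -50628/35869 ≈ -1.4115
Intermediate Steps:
O(c, a) = a*c
Q(L, k) = 43 + 268*k
50628/Q(O(-16, 2), -134) = 50628/(43 + 268*(-134)) = 50628/(43 - 35912) = 50628/(-35869) = 50628*(-1/35869) = -50628/35869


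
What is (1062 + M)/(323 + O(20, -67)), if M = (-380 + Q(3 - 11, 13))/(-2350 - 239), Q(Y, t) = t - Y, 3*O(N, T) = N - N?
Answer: 2749877/836247 ≈ 3.2884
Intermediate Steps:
O(N, T) = 0 (O(N, T) = (N - N)/3 = (1/3)*0 = 0)
M = 359/2589 (M = (-380 + (13 - (3 - 11)))/(-2350 - 239) = (-380 + (13 - 1*(-8)))/(-2589) = (-380 + (13 + 8))*(-1/2589) = (-380 + 21)*(-1/2589) = -359*(-1/2589) = 359/2589 ≈ 0.13866)
(1062 + M)/(323 + O(20, -67)) = (1062 + 359/2589)/(323 + 0) = (2749877/2589)/323 = (2749877/2589)*(1/323) = 2749877/836247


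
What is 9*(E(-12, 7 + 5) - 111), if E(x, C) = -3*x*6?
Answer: 945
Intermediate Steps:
E(x, C) = -18*x
9*(E(-12, 7 + 5) - 111) = 9*(-18*(-12) - 111) = 9*(216 - 111) = 9*105 = 945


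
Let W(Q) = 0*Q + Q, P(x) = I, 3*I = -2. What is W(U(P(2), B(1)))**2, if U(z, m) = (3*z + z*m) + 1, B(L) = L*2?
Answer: 49/9 ≈ 5.4444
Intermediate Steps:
I = -2/3 (I = (1/3)*(-2) = -2/3 ≈ -0.66667)
P(x) = -2/3
B(L) = 2*L
U(z, m) = 1 + 3*z + m*z (U(z, m) = (3*z + m*z) + 1 = 1 + 3*z + m*z)
W(Q) = Q (W(Q) = 0 + Q = Q)
W(U(P(2), B(1)))**2 = (1 + 3*(-2/3) + (2*1)*(-2/3))**2 = (1 - 2 + 2*(-2/3))**2 = (1 - 2 - 4/3)**2 = (-7/3)**2 = 49/9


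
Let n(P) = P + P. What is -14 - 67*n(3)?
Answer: -416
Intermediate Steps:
n(P) = 2*P
-14 - 67*n(3) = -14 - 134*3 = -14 - 67*6 = -14 - 402 = -416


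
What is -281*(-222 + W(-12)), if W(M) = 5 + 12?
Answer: 57605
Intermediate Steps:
W(M) = 17
-281*(-222 + W(-12)) = -281*(-222 + 17) = -281*(-205) = 57605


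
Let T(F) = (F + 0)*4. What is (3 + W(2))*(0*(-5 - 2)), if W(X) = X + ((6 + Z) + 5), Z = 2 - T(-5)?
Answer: 0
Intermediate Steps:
T(F) = 4*F (T(F) = F*4 = 4*F)
Z = 22 (Z = 2 - 4*(-5) = 2 - 1*(-20) = 2 + 20 = 22)
W(X) = 33 + X (W(X) = X + ((6 + 22) + 5) = X + (28 + 5) = X + 33 = 33 + X)
(3 + W(2))*(0*(-5 - 2)) = (3 + (33 + 2))*(0*(-5 - 2)) = (3 + 35)*(0*(-7)) = 38*0 = 0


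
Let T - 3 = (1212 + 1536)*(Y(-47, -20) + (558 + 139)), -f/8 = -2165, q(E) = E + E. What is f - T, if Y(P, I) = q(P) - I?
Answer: -1694687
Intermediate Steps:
q(E) = 2*E
Y(P, I) = -I + 2*P (Y(P, I) = 2*P - I = -I + 2*P)
f = 17320 (f = -8*(-2165) = 17320)
T = 1712007 (T = 3 + (1212 + 1536)*((-1*(-20) + 2*(-47)) + (558 + 139)) = 3 + 2748*((20 - 94) + 697) = 3 + 2748*(-74 + 697) = 3 + 2748*623 = 3 + 1712004 = 1712007)
f - T = 17320 - 1*1712007 = 17320 - 1712007 = -1694687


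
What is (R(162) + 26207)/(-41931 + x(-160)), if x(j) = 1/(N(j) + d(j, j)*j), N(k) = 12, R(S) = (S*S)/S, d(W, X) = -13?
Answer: -55163948/87719651 ≈ -0.62887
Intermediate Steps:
R(S) = S (R(S) = S²/S = S)
x(j) = 1/(12 - 13*j)
(R(162) + 26207)/(-41931 + x(-160)) = (162 + 26207)/(-41931 + 1/(12 - 13*(-160))) = 26369/(-41931 + 1/(12 + 2080)) = 26369/(-41931 + 1/2092) = 26369/(-87719651/2092) = 26369*(-2092/87719651) = -55163948/87719651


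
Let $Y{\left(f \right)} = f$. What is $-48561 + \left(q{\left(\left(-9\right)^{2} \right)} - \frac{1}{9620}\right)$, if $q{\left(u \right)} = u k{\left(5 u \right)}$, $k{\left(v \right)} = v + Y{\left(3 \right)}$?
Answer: $- \frac{149235061}{9620} \approx -15513.0$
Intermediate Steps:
$k{\left(v \right)} = 3 + v$ ($k{\left(v \right)} = v + 3 = 3 + v$)
$q{\left(u \right)} = u \left(3 + 5 u\right)$
$-48561 + \left(q{\left(\left(-9\right)^{2} \right)} - \frac{1}{9620}\right) = -48561 - \left(\frac{1}{9620} - \left(-9\right)^{2} \left(3 + 5 \left(-9\right)^{2}\right)\right) = -48561 + \left(81 \left(3 + 5 \cdot 81\right) - \frac{1}{9620}\right) = -48561 - \left(\frac{1}{9620} - 81 \left(3 + 405\right)\right) = -48561 + \left(81 \cdot 408 - \frac{1}{9620}\right) = -48561 + \left(33048 - \frac{1}{9620}\right) = -48561 + \frac{317921759}{9620} = - \frac{149235061}{9620}$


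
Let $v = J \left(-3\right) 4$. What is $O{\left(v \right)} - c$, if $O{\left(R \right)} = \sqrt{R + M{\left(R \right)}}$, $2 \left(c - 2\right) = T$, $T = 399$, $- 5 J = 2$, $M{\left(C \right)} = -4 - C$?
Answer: $- \frac{403}{2} + 2 i \approx -201.5 + 2.0 i$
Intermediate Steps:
$J = - \frac{2}{5}$ ($J = \left(- \frac{1}{5}\right) 2 = - \frac{2}{5} \approx -0.4$)
$v = \frac{24}{5}$ ($v = \left(- \frac{2}{5}\right) \left(-3\right) 4 = \frac{6}{5} \cdot 4 = \frac{24}{5} \approx 4.8$)
$c = \frac{403}{2}$ ($c = 2 + \frac{1}{2} \cdot 399 = 2 + \frac{399}{2} = \frac{403}{2} \approx 201.5$)
$O{\left(R \right)} = 2 i$ ($O{\left(R \right)} = \sqrt{R - \left(4 + R\right)} = \sqrt{-4} = 2 i$)
$O{\left(v \right)} - c = 2 i - \frac{403}{2} = - \frac{403}{2} + 2 i$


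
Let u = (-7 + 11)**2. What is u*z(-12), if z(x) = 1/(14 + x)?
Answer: 8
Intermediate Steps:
u = 16 (u = 4**2 = 16)
u*z(-12) = 16/(14 - 12) = 16/2 = 16*(1/2) = 8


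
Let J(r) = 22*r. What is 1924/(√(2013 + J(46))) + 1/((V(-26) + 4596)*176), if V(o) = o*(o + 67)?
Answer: 4346701/124256 ≈ 34.982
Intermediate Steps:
V(o) = o*(67 + o)
1924/(√(2013 + J(46))) + 1/((V(-26) + 4596)*176) = 1924/(√(2013 + 22*46)) + 1/((-26*(67 - 26) + 4596)*176) = 1924/(√(2013 + 1012)) + (1/176)/(-26*41 + 4596) = 1924/(√3025) + (1/176)/(-1066 + 4596) = 1924/55 + (1/176)/3530 = 1924*(1/55) + (1/3530)*(1/176) = 1924/55 + 1/621280 = 4346701/124256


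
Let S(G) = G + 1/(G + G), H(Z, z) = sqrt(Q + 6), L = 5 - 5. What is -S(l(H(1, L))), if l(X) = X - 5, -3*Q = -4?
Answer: 545/106 - 103*sqrt(66)/318 ≈ 2.5101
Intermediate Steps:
Q = 4/3 (Q = -1/3*(-4) = 4/3 ≈ 1.3333)
L = 0
H(Z, z) = sqrt(66)/3 (H(Z, z) = sqrt(4/3 + 6) = sqrt(22/3) = sqrt(66)/3)
l(X) = -5 + X
S(G) = G + 1/(2*G)
-S(l(H(1, L))) = -((-5 + sqrt(66)/3) + 1/(2*(-5 + sqrt(66)/3))) = -(-5 + 1/(2*(-5 + sqrt(66)/3)) + sqrt(66)/3) = 5 - 1/(2*(-5 + sqrt(66)/3)) - sqrt(66)/3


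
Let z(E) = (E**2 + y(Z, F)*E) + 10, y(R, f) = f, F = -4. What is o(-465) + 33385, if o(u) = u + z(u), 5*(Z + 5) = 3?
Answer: 251015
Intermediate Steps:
Z = -22/5 (Z = -5 + (1/5)*3 = -5 + 3/5 = -22/5 ≈ -4.4000)
z(E) = 10 + E**2 - 4*E (z(E) = (E**2 - 4*E) + 10 = 10 + E**2 - 4*E)
o(u) = 10 + u**2 - 3*u (o(u) = u + (10 + u**2 - 4*u) = 10 + u**2 - 3*u)
o(-465) + 33385 = (10 + (-465)**2 - 3*(-465)) + 33385 = (10 + 216225 + 1395) + 33385 = 217630 + 33385 = 251015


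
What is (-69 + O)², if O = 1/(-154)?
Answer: 112933129/23716 ≈ 4761.9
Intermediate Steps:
O = -1/154 ≈ -0.0064935
(-69 + O)² = (-69 - 1/154)² = (-10627/154)² = 112933129/23716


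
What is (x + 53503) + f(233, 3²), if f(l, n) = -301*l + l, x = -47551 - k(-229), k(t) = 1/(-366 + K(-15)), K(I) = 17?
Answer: -22317851/349 ≈ -63948.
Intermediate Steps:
k(t) = -1/349 (k(t) = 1/(-366 + 17) = 1/(-349) = -1/349)
x = -16595298/349 (x = -47551 - 1*(-1/349) = -47551 + 1/349 = -16595298/349 ≈ -47551.)
f(l, n) = -300*l
(x + 53503) + f(233, 3²) = (-16595298/349 + 53503) - 300*233 = 2077249/349 - 69900 = -22317851/349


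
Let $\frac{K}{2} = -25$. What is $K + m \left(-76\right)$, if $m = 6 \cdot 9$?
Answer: $-4154$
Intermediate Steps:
$K = -50$ ($K = 2 \left(-25\right) = -50$)
$m = 54$
$K + m \left(-76\right) = -50 + 54 \left(-76\right) = -50 - 4104 = -4154$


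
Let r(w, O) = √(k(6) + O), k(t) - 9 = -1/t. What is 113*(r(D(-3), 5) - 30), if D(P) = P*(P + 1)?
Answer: -3390 + 113*√498/6 ≈ -2969.7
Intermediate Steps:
k(t) = 9 - 1/t
D(P) = P*(1 + P)
r(w, O) = √(53/6 + O) (r(w, O) = √((9 - 1/6) + O) = √((9 - 1*⅙) + O) = √((9 - ⅙) + O) = √(53/6 + O))
113*(r(D(-3), 5) - 30) = 113*(√(318 + 36*5)/6 - 30) = 113*(√(318 + 180)/6 - 30) = 113*(√498/6 - 30) = 113*(-30 + √498/6) = -3390 + 113*√498/6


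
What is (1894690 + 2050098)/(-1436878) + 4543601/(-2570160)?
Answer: -8333668321879/1846503180240 ≈ -4.5132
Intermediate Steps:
(1894690 + 2050098)/(-1436878) + 4543601/(-2570160) = 3944788*(-1/1436878) + 4543601*(-1/2570160) = -1972394/718439 - 4543601/2570160 = -8333668321879/1846503180240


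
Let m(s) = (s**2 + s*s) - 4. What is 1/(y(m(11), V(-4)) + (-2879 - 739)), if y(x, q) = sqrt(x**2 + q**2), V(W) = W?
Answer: -1809/6516632 - sqrt(14165)/6516632 ≈ -0.00029586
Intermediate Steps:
m(s) = -4 + 2*s**2 (m(s) = (s**2 + s**2) - 4 = 2*s**2 - 4 = -4 + 2*s**2)
y(x, q) = sqrt(q**2 + x**2)
1/(y(m(11), V(-4)) + (-2879 - 739)) = 1/(sqrt((-4)**2 + (-4 + 2*11**2)**2) + (-2879 - 739)) = 1/(sqrt(16 + (-4 + 2*121)**2) - 3618) = 1/(sqrt(16 + (-4 + 242)**2) - 3618) = 1/(sqrt(16 + 238**2) - 3618) = 1/(sqrt(16 + 56644) - 3618) = 1/(sqrt(56660) - 3618) = 1/(2*sqrt(14165) - 3618) = 1/(-3618 + 2*sqrt(14165))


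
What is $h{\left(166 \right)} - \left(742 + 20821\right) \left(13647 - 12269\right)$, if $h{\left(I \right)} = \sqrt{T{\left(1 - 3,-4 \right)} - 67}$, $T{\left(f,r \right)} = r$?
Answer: $-29713814 + i \sqrt{71} \approx -2.9714 \cdot 10^{7} + 8.4261 i$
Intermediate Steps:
$h{\left(I \right)} = i \sqrt{71}$ ($h{\left(I \right)} = \sqrt{-4 - 67} = \sqrt{-71} = i \sqrt{71}$)
$h{\left(166 \right)} - \left(742 + 20821\right) \left(13647 - 12269\right) = i \sqrt{71} - \left(742 + 20821\right) \left(13647 - 12269\right) = i \sqrt{71} - 21563 \cdot 1378 = i \sqrt{71} - 29713814 = -29713814 + i \sqrt{71}$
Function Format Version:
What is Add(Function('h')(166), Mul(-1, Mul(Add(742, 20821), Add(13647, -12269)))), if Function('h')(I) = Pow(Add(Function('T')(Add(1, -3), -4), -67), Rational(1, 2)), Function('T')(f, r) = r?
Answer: Add(-29713814, Mul(I, Pow(71, Rational(1, 2)))) ≈ Add(-2.9714e+7, Mul(8.4261, I))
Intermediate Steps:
Function('h')(I) = Mul(I, Pow(71, Rational(1, 2))) (Function('h')(I) = Pow(Add(-4, -67), Rational(1, 2)) = Pow(-71, Rational(1, 2)) = Mul(I, Pow(71, Rational(1, 2))))
Add(Function('h')(166), Mul(-1, Mul(Add(742, 20821), Add(13647, -12269)))) = Add(Mul(I, Pow(71, Rational(1, 2))), Mul(-1, Mul(Add(742, 20821), Add(13647, -12269)))) = Add(Mul(I, Pow(71, Rational(1, 2))), Mul(-1, Mul(21563, 1378))) = Add(Mul(I, Pow(71, Rational(1, 2))), Mul(-1, 29713814)) = Add(Mul(I, Pow(71, Rational(1, 2))), -29713814) = Add(-29713814, Mul(I, Pow(71, Rational(1, 2))))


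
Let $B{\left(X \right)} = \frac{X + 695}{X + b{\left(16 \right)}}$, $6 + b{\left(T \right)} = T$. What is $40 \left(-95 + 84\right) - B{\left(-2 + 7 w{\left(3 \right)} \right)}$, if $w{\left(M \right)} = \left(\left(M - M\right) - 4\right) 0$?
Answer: $- \frac{4213}{8} \approx -526.63$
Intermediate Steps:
$w{\left(M \right)} = 0$ ($w{\left(M \right)} = \left(0 - 4\right) 0 = \left(-4\right) 0 = 0$)
$b{\left(T \right)} = -6 + T$
$B{\left(X \right)} = \frac{695 + X}{10 + X}$ ($B{\left(X \right)} = \frac{X + 695}{X + \left(-6 + 16\right)} = \frac{695 + X}{X + 10} = \frac{695 + X}{10 + X}$)
$40 \left(-95 + 84\right) - B{\left(-2 + 7 w{\left(3 \right)} \right)} = 40 \left(-95 + 84\right) - \frac{695 + \left(-2 + 7 \cdot 0\right)}{10 + \left(-2 + 7 \cdot 0\right)} = 40 \left(-11\right) - \frac{695 + \left(-2 + 0\right)}{10 + \left(-2 + 0\right)} = -440 - \frac{695 - 2}{10 - 2} = -440 - \frac{1}{8} \cdot 693 = -440 - \frac{693}{8} = - \frac{4213}{8}$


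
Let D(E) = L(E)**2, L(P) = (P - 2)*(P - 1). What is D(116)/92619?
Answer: 19096900/10291 ≈ 1855.7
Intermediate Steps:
L(P) = (-1 + P)*(-2 + P) (L(P) = (-2 + P)*(-1 + P) = (-1 + P)*(-2 + P))
D(E) = (2 + E**2 - 3*E)**2
D(116)/92619 = (2 + 116**2 - 3*116)**2/92619 = (2 + 13456 - 348)**2*(1/92619) = 13110**2*(1/92619) = 171872100*(1/92619) = 19096900/10291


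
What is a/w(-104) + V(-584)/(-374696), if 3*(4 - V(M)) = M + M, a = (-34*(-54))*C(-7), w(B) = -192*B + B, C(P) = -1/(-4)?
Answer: 61564609/2791110504 ≈ 0.022057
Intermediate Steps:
C(P) = ¼ (C(P) = -1*(-¼) = ¼)
w(B) = -191*B
a = 459 (a = -34*(-54)*(¼) = 1836*(¼) = 459)
V(M) = 4 - 2*M/3 (V(M) = 4 - (M + M)/3 = 4 - 2*M/3)
a/w(-104) + V(-584)/(-374696) = 459/((-191*(-104))) + (4 - ⅔*(-584))/(-374696) = 459/19864 + (4 + 1168/3)*(-1/374696) = 459*(1/19864) + (1180/3)*(-1/374696) = 459/19864 - 295/281022 = 61564609/2791110504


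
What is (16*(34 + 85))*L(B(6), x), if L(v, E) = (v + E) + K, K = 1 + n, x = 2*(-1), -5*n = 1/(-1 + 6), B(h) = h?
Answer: 236096/25 ≈ 9443.8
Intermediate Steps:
n = -1/25 (n = -1/(5*(-1 + 6)) = -⅕/5 = -⅕*⅕ = -1/25 ≈ -0.040000)
x = -2
K = 24/25 (K = 1 - 1/25 = 24/25 ≈ 0.96000)
L(v, E) = 24/25 + E + v (L(v, E) = (v + E) + 24/25 = (E + v) + 24/25 = 24/25 + E + v)
(16*(34 + 85))*L(B(6), x) = (16*(34 + 85))*(24/25 - 2 + 6) = (16*119)*(124/25) = 1904*(124/25) = 236096/25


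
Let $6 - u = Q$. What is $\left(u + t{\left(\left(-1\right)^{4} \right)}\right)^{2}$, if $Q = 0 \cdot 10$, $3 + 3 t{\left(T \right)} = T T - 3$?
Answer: $\frac{169}{9} \approx 18.778$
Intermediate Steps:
$t{\left(T \right)} = -2 + \frac{T^{2}}{3}$ ($t{\left(T \right)} = -1 + \frac{T T - 3}{3} = -1 + \frac{T^{2} - 3}{3} = -1 + \frac{-3 + T^{2}}{3} = -1 + \left(-1 + \frac{T^{2}}{3}\right) = -2 + \frac{T^{2}}{3}$)
$Q = 0$
$u = 6$ ($u = 6 - 0 = 6 + 0 = 6$)
$\left(u + t{\left(\left(-1\right)^{4} \right)}\right)^{2} = \left(6 - \left(2 - \frac{\left(\left(-1\right)^{4}\right)^{2}}{3}\right)\right)^{2} = \left(6 - \left(2 - \frac{1^{2}}{3}\right)\right)^{2} = \left(6 + \left(-2 + \frac{1}{3} \cdot 1\right)\right)^{2} = \left(6 + \left(-2 + \frac{1}{3}\right)\right)^{2} = \left(6 - \frac{5}{3}\right)^{2} = \left(\frac{13}{3}\right)^{2} = \frac{169}{9}$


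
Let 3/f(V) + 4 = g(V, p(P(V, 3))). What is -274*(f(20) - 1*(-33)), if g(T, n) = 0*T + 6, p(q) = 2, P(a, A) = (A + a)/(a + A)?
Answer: -9453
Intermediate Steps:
P(a, A) = 1 (P(a, A) = (A + a)/(A + a) = 1)
g(T, n) = 6 (g(T, n) = 0 + 6 = 6)
f(V) = 3/2 (f(V) = 3/(-4 + 6) = 3/2)
-274*(f(20) - 1*(-33)) = -274*(3/2 - 1*(-33)) = -274*(3/2 + 33) = -274*69/2 = -9453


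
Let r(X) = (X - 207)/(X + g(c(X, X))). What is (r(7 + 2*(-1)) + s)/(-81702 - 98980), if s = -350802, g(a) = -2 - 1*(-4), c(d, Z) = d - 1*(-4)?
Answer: 1227908/632387 ≈ 1.9417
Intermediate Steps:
c(d, Z) = 4 + d (c(d, Z) = d + 4 = 4 + d)
g(a) = 2 (g(a) = -2 + 4 = 2)
r(X) = (-207 + X)/(2 + X) (r(X) = (X - 207)/(X + 2) = (-207 + X)/(2 + X))
(r(7 + 2*(-1)) + s)/(-81702 - 98980) = ((-207 + (7 + 2*(-1)))/(2 + (7 + 2*(-1))) - 350802)/(-81702 - 98980) = ((-207 + (7 - 2))/(2 + (7 - 2)) - 350802)/(-180682) = ((-207 + 5)/(2 + 5) - 350802)*(-1/180682) = (-202/7 - 350802)*(-1/180682) = -2455816/7*(-1/180682) = 1227908/632387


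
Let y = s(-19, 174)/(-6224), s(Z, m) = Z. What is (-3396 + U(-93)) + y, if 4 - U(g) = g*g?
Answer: -74943165/6224 ≈ -12041.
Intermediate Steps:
U(g) = 4 - g² (U(g) = 4 - g*g = 4 - g²)
y = 19/6224 (y = -19/(-6224) = -19*(-1/6224) = 19/6224 ≈ 0.0030527)
(-3396 + U(-93)) + y = (-3396 + (4 - 1*(-93)²)) + 19/6224 = (-3396 + (4 - 1*8649)) + 19/6224 = (-3396 + (4 - 8649)) + 19/6224 = (-3396 - 8645) + 19/6224 = -12041 + 19/6224 = -74943165/6224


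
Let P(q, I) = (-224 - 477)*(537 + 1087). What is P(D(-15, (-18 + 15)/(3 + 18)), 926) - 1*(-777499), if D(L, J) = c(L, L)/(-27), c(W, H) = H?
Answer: -360925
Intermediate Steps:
D(L, J) = -L/27 (D(L, J) = L/(-27) = L*(-1/27) = -L/27)
P(q, I) = -1138424 (P(q, I) = -701*1624 = -1138424)
P(D(-15, (-18 + 15)/(3 + 18)), 926) - 1*(-777499) = -1138424 - 1*(-777499) = -1138424 + 777499 = -360925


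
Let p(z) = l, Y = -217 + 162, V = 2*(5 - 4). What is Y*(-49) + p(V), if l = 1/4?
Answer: 10781/4 ≈ 2695.3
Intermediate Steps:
V = 2 (V = 2*1 = 2)
l = 1/4 ≈ 0.25000
Y = -55
p(z) = 1/4
Y*(-49) + p(V) = -55*(-49) + 1/4 = 2695 + 1/4 = 10781/4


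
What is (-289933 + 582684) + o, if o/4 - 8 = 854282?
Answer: 3709911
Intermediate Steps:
o = 3417160 (o = 32 + 4*854282 = 32 + 3417128 = 3417160)
(-289933 + 582684) + o = (-289933 + 582684) + 3417160 = 292751 + 3417160 = 3709911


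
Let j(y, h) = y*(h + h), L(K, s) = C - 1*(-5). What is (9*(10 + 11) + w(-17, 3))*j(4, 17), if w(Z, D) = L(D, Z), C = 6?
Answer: 27200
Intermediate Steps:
L(K, s) = 11 (L(K, s) = 6 - 1*(-5) = 6 + 5 = 11)
j(y, h) = 2*h*y (j(y, h) = y*(2*h) = 2*h*y)
w(Z, D) = 11
(9*(10 + 11) + w(-17, 3))*j(4, 17) = (9*(10 + 11) + 11)*(2*17*4) = (9*21 + 11)*136 = (189 + 11)*136 = 200*136 = 27200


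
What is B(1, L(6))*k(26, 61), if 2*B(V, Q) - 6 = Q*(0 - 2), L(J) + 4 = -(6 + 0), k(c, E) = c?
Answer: 338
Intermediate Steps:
L(J) = -10 (L(J) = -4 - (6 + 0) = -4 - 1*6 = -4 - 6 = -10)
B(V, Q) = 3 - Q (B(V, Q) = 3 + (Q*(0 - 2))/2 = 3 + (Q*(-2))/2 = 3 + (-2*Q)/2 = 3 - Q)
B(1, L(6))*k(26, 61) = (3 - 1*(-10))*26 = (3 + 10)*26 = 13*26 = 338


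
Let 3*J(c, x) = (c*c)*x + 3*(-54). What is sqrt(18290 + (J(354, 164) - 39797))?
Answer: 3*sqrt(758783) ≈ 2613.2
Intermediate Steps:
J(c, x) = -54 + x*c**2/3 (J(c, x) = ((c*c)*x + 3*(-54))/3 = (c**2*x - 162)/3 = (x*c**2 - 162)/3 = (-162 + x*c**2)/3 = -54 + x*c**2/3)
sqrt(18290 + (J(354, 164) - 39797)) = sqrt(18290 + ((-54 + (1/3)*164*354**2) - 39797)) = sqrt(18290 + ((-54 + (1/3)*164*125316) - 39797)) = sqrt(18290 + ((-54 + 6850608) - 39797)) = sqrt(18290 + (6850554 - 39797)) = sqrt(18290 + 6810757) = sqrt(6829047) = 3*sqrt(758783)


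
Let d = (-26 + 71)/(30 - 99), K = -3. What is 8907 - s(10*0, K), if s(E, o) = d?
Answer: 204876/23 ≈ 8907.7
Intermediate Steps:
d = -15/23 (d = 45/(-69) = 45*(-1/69) = -15/23 ≈ -0.65217)
s(E, o) = -15/23
8907 - s(10*0, K) = 8907 - 1*(-15/23) = 8907 + 15/23 = 204876/23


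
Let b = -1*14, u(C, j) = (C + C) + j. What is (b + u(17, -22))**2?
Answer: 4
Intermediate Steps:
u(C, j) = j + 2*C (u(C, j) = 2*C + j = j + 2*C)
b = -14
(b + u(17, -22))**2 = (-14 + (-22 + 2*17))**2 = (-14 + (-22 + 34))**2 = (-14 + 12)**2 = (-2)**2 = 4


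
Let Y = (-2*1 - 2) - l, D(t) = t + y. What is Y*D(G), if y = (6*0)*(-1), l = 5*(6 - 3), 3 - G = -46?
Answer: -931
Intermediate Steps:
G = 49 (G = 3 - 1*(-46) = 3 + 46 = 49)
l = 15 (l = 5*3 = 15)
y = 0 (y = 0*(-1) = 0)
D(t) = t (D(t) = t + 0 = t)
Y = -19 (Y = (-2*1 - 2) - 1*15 = (-2 - 2) - 15 = -4 - 15 = -19)
Y*D(G) = -19*49 = -931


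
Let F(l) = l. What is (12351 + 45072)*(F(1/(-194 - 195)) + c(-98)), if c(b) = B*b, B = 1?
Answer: -2189137029/389 ≈ -5.6276e+6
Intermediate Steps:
c(b) = b (c(b) = 1*b = b)
(12351 + 45072)*(F(1/(-194 - 195)) + c(-98)) = (12351 + 45072)*(1/(-194 - 195) - 98) = 57423*(1/(-389) - 98) = 57423*(-1/389 - 98) = 57423*(-38123/389) = -2189137029/389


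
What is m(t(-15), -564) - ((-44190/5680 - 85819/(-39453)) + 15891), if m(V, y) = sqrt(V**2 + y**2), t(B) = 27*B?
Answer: -355980652249/22409304 + 3*sqrt(53569) ≈ -15191.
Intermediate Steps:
m(t(-15), -564) - ((-44190/5680 - 85819/(-39453)) + 15891) = sqrt((27*(-15))**2 + (-564)**2) - ((-44190/5680 - 85819/(-39453)) + 15891) = sqrt((-405)**2 + 318096) - ((-44190*1/5680 - 85819*(-1/39453)) + 15891) = sqrt(164025 + 318096) - ((-4419/568 + 85819/39453) + 15891) = sqrt(482121) - (-125597615/22409304 + 15891) = 3*sqrt(53569) - 1*355980652249/22409304 = 3*sqrt(53569) - 355980652249/22409304 = -355980652249/22409304 + 3*sqrt(53569)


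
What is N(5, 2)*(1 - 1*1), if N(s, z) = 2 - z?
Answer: 0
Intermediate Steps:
N(5, 2)*(1 - 1*1) = (2 - 1*2)*(1 - 1*1) = (2 - 2)*(1 - 1) = 0*0 = 0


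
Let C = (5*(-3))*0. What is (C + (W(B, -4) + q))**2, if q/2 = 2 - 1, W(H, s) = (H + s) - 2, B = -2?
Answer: 36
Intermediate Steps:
W(H, s) = -2 + H + s
q = 2 (q = 2*(2 - 1) = 2*1 = 2)
C = 0 (C = -15*0 = 0)
(C + (W(B, -4) + q))**2 = (0 + ((-2 - 2 - 4) + 2))**2 = (0 + (-8 + 2))**2 = (0 - 6)**2 = (-6)**2 = 36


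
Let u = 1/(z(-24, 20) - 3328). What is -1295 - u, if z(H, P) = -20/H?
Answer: -25852079/19963 ≈ -1295.0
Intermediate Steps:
u = -6/19963 (u = 1/(-20/(-24) - 3328) = 1/(-20*(-1/24) - 3328) = 1/(5/6 - 3328) = 1/(-19963/6) = -6/19963 ≈ -0.00030056)
-1295 - u = -1295 - 1*(-6/19963) = -1295 + 6/19963 = -25852079/19963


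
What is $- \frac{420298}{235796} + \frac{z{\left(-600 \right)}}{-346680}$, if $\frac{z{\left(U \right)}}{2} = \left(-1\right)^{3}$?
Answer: $- \frac{18213554881}{10218219660} \approx -1.7825$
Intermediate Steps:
$z{\left(U \right)} = -2$ ($z{\left(U \right)} = 2 \left(-1\right)^{3} = 2 \left(-1\right) = -2$)
$- \frac{420298}{235796} + \frac{z{\left(-600 \right)}}{-346680} = - \frac{420298}{235796} - \frac{2}{-346680} = \left(-420298\right) \frac{1}{235796} - - \frac{1}{173340} = - \frac{210149}{117898} + \frac{1}{173340} = - \frac{18213554881}{10218219660}$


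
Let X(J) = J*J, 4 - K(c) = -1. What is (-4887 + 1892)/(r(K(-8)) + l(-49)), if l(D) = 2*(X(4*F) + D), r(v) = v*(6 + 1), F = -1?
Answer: 2995/31 ≈ 96.613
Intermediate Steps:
K(c) = 5 (K(c) = 4 - 1*(-1) = 4 + 1 = 5)
r(v) = 7*v (r(v) = v*7 = 7*v)
X(J) = J**2
l(D) = 32 + 2*D (l(D) = 2*((4*(-1))**2 + D) = 2*((-4)**2 + D) = 2*(16 + D) = 32 + 2*D)
(-4887 + 1892)/(r(K(-8)) + l(-49)) = (-4887 + 1892)/(7*5 + (32 + 2*(-49))) = -2995/(35 + (32 - 98)) = -2995/(35 - 66) = -2995/(-31) = -2995*(-1/31) = 2995/31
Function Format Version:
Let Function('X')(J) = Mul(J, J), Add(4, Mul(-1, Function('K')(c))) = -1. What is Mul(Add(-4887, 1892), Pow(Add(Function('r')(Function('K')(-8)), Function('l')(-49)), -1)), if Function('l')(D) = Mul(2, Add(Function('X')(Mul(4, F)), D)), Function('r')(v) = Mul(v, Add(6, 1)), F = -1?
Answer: Rational(2995, 31) ≈ 96.613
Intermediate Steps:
Function('K')(c) = 5 (Function('K')(c) = Add(4, Mul(-1, -1)) = Add(4, 1) = 5)
Function('r')(v) = Mul(7, v) (Function('r')(v) = Mul(v, 7) = Mul(7, v))
Function('X')(J) = Pow(J, 2)
Function('l')(D) = Add(32, Mul(2, D)) (Function('l')(D) = Mul(2, Add(Pow(Mul(4, -1), 2), D)) = Mul(2, Add(Pow(-4, 2), D)) = Mul(2, Add(16, D)) = Add(32, Mul(2, D)))
Mul(Add(-4887, 1892), Pow(Add(Function('r')(Function('K')(-8)), Function('l')(-49)), -1)) = Mul(Add(-4887, 1892), Pow(Add(Mul(7, 5), Add(32, Mul(2, -49))), -1)) = Mul(-2995, Pow(Add(35, Add(32, -98)), -1)) = Mul(-2995, Pow(Add(35, -66), -1)) = Mul(-2995, Pow(-31, -1)) = Mul(-2995, Rational(-1, 31)) = Rational(2995, 31)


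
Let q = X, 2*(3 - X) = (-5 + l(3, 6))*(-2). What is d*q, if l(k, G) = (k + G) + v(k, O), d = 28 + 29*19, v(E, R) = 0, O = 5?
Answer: 4053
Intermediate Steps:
d = 579 (d = 28 + 551 = 579)
l(k, G) = G + k (l(k, G) = (k + G) + 0 = (G + k) + 0 = G + k)
X = 7 (X = 3 - (-5 + (6 + 3))*(-2)/2 = 3 - (-5 + 9)*(-2)/2 = 3 - 2*(-2) = 3 - ½*(-8) = 3 + 4 = 7)
q = 7
d*q = 579*7 = 4053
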